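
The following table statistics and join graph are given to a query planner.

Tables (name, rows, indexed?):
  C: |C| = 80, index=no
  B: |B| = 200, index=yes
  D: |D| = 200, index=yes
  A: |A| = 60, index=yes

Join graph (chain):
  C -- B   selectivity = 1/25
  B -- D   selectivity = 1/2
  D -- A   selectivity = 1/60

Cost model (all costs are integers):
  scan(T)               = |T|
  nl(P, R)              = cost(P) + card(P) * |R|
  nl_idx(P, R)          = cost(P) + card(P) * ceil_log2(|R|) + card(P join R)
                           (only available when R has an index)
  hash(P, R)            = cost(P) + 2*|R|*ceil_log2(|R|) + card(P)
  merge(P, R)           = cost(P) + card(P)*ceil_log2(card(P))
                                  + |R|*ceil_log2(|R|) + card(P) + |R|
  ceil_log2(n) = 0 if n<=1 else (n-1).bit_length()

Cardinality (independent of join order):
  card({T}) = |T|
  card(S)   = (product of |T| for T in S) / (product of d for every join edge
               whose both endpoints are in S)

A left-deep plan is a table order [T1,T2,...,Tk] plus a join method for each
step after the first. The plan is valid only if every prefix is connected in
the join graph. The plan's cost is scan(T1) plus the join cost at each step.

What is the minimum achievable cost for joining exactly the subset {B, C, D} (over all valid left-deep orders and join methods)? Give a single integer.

5200

Selinger DP over subsets of {B,C,D}:
  {C}: scan cost=80, card=80
  {B}: scan cost=200, card=200
  {D}: scan cost=200, card=200
  {BC}: card=640; try (B,nl_idx)→1360, (C,hash)→1520, (B,merge)→2520, (C,merge)→2640, (B,hash)→3360, (B,nl)→16080 …(+1); best=1360 via (B,nl_idx)
  {BD}: card=20000; try (D,hash)→3600, (B,hash)→3600, (D,merge)→3800, (B,merge)→3800, (D,nl_idx)→21800, (B,nl_idx)→21800 …(+2); best=3600 via (D,hash)
  {BCD}: card=64000; try (D,hash)→5200, (D,merge)→10200, (C,hash)→24720, (D,nl_idx)→70480, (D,nl)→129360, (C,merge)→324240 …(+1); best=5200 via (D,hash)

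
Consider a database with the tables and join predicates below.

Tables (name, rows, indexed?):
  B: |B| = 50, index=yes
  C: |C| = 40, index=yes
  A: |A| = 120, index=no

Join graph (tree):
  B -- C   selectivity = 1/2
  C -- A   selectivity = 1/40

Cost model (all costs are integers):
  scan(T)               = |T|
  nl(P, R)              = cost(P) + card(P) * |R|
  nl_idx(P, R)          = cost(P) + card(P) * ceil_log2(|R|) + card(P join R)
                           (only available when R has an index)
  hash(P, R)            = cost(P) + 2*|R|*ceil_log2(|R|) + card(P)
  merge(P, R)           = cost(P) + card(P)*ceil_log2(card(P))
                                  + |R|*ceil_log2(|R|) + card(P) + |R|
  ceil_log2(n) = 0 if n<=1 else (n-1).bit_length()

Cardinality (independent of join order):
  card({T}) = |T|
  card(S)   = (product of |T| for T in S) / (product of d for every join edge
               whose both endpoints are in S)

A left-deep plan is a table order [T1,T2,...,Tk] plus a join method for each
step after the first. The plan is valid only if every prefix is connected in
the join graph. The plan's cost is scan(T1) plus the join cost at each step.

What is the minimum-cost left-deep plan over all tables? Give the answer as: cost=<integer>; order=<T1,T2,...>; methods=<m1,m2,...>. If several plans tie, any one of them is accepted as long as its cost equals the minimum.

Selinger DP (subsets sized 1..n):
  {B}: scan cost=50, card=50
  {C}: scan cost=40, card=40
  {A}: scan cost=120, card=120
  {BC}: card=1000; try (C,hash)→580, (B,merge)→670, (C,merge)→680, (B,hash)→680, (B,nl_idx)→1280, (C,nl_idx)→1350 …(+2); best=580 via (C,hash)
  {AC}: card=120; try (C,hash)→720, (C,nl_idx)→960, (A,merge)→1280, (C,merge)→1360, (A,hash)→1760, (A,nl)→4840 …(+1); best=720 via (C,hash)
  {ABC}: card=3000; try (B,hash)→1440, (B,merge)→2030, (A,hash)→3260, (B,nl_idx)→4440, (B,nl)→6720, (A,merge)→12540 …(+1); best=1440 via (B,hash)

cost=1440; order=A,C,B; methods=hash,hash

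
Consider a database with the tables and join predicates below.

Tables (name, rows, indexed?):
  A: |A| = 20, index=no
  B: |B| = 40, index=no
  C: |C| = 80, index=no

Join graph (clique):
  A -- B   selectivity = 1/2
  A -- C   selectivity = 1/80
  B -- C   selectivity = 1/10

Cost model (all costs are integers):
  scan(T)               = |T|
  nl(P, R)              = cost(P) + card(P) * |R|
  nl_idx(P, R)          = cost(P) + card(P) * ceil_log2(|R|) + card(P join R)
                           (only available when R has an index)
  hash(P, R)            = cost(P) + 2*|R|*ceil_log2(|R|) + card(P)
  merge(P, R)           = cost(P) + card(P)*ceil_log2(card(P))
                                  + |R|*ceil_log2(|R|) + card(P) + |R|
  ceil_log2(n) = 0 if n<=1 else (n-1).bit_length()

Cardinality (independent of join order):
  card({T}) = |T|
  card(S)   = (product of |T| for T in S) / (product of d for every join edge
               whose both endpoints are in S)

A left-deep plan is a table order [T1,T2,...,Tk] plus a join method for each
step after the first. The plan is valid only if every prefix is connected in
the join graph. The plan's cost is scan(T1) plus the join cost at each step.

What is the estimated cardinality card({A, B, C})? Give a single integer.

40

Tables in S: A(20), B(40), C(80)
Edges inside S: A-B(d=2), A-C(d=80), B-C(d=10)
numerator = 20 * 40 * 80 = 64000
denominator = 2 * 80 * 10 = 1600
card(S) = 64000 / 1600 = 40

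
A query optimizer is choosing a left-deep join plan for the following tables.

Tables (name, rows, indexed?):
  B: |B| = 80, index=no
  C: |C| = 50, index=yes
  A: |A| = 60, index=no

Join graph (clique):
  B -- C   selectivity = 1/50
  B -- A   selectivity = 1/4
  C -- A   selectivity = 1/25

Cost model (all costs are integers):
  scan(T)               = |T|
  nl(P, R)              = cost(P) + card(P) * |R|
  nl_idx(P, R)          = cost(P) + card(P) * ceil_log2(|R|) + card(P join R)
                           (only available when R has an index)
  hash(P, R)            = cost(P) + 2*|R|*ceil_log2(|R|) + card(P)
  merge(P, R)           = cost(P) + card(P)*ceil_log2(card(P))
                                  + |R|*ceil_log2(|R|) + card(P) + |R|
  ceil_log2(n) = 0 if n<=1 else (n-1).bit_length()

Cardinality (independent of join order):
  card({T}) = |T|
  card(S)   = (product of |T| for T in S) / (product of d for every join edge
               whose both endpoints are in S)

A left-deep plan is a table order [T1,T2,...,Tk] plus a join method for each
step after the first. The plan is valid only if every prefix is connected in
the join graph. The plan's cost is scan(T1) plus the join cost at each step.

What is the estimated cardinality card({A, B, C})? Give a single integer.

48

Tables in S: A(60), B(80), C(50)
Edges inside S: B-C(d=50), B-A(d=4), C-A(d=25)
numerator = 60 * 80 * 50 = 240000
denominator = 50 * 4 * 25 = 5000
card(S) = 240000 / 5000 = 48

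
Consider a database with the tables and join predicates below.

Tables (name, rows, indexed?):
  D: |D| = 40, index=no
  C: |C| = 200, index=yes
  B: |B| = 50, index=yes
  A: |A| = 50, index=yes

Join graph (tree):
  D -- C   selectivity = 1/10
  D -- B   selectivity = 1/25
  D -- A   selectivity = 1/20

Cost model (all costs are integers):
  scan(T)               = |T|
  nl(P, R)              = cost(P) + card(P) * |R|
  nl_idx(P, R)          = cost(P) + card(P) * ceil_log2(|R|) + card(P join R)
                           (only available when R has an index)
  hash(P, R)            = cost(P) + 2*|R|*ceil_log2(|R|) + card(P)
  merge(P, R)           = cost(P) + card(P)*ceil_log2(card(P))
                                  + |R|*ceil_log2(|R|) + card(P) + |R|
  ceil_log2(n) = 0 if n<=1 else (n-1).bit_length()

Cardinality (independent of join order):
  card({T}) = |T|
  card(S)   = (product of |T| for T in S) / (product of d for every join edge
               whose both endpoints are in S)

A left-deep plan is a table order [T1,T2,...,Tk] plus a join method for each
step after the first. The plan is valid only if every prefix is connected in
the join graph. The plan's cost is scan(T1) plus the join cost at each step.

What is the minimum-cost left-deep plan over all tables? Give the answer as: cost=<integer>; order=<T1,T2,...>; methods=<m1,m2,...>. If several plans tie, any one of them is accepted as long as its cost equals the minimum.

cost=4440; order=D,B,A,C; methods=nl_idx,hash,hash

Selinger DP (subsets sized 1..n):
  {D}: scan cost=40, card=40
  {C}: scan cost=200, card=200
  {B}: scan cost=50, card=50
  {A}: scan cost=50, card=50
  {CD}: card=800; try (D,hash)→880, (C,nl_idx)→1160, (C,merge)→2120, (D,merge)→2280, (C,hash)→3280, (C,nl)→8040 …(+1); best=880 via (D,hash)
  {BD}: card=80; try (B,nl_idx)→360, (D,hash)→580, (B,merge)→670, (D,merge)→680, (B,hash)→680, (B,nl)→2040 …(+1); best=360 via (B,nl_idx)
  {AD}: card=100; try (A,nl_idx)→380, (D,hash)→580, (A,merge)→670, (D,merge)→680, (A,hash)→680, (A,nl)→2040 …(+1); best=380 via (A,nl_idx)
  {BCD}: card=1600; try (B,hash)→2280, (C,nl_idx)→2600, (C,merge)→2800, (C,hash)→3640, (B,nl_idx)→7280, (B,merge)→10030 …(+2); best=2280 via (B,hash)
  {ACD}: card=2000; try (A,hash)→2280, (C,merge)→2980, (C,nl_idx)→3180, (C,hash)→3680, (A,nl_idx)→7680, (A,merge)→10030 …(+2); best=2280 via (A,hash)
  {ABD}: card=200; try (A,hash)→1040, (A,nl_idx)→1040, (B,hash)→1080, (B,nl_idx)→1180, (A,merge)→1350, (B,merge)→1530 …(+2); best=1040 via (A,hash)
  {ABCD}: card=4000; try (C,hash)→4440, (A,hash)→4480, (C,merge)→4640, (B,hash)→4880, (C,nl_idx)→6640, (A,nl_idx)→15880 …(+6); best=4440 via (C,hash)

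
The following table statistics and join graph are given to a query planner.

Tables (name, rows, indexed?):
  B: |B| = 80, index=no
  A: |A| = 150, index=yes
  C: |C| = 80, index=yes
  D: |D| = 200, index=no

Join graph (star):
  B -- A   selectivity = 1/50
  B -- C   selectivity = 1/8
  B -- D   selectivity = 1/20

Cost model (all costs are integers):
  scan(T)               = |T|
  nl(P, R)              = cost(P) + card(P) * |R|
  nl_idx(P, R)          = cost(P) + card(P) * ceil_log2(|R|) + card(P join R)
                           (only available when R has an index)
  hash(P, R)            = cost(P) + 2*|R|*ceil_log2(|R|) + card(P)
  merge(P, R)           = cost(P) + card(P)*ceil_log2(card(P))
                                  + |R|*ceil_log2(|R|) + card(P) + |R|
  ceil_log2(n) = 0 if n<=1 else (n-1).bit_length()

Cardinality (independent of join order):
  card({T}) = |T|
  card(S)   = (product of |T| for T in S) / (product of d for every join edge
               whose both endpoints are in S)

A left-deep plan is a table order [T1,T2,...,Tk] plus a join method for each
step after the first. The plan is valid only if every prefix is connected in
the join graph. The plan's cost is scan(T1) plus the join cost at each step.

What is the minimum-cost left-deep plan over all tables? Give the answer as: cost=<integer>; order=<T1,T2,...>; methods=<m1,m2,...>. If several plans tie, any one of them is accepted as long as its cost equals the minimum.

Selinger DP (subsets sized 1..n):
  {B}: scan cost=80, card=80
  {A}: scan cost=150, card=150
  {C}: scan cost=80, card=80
  {D}: scan cost=200, card=200
  {AB}: card=240; try (A,nl_idx)→960, (B,hash)→1420, (A,merge)→2070, (B,merge)→2140, (A,hash)→2560, (A,nl)→12080 …(+1); best=960 via (A,nl_idx)
  {BC}: card=800; try (C,hash)→1280, (B,hash)→1280, (C,merge)→1360, (B,merge)→1360, (C,nl_idx)→1440, (C,nl)→6480 …(+1); best=1280 via (C,hash)
  {BD}: card=800; try (B,hash)→1520, (D,merge)→2520, (B,merge)→2640, (D,hash)→3360, (D,nl)→16080, (B,nl)→16200; best=1520 via (B,hash)
  {ABC}: card=2400; try (C,hash)→2320, (C,merge)→3760, (A,hash)→4480, (C,nl_idx)→5040, (A,nl_idx)→10080, (A,merge)→11430 …(+2); best=2320 via (C,hash)
  {ABD}: card=2400; try (D,hash)→4400, (A,hash)→4720, (D,merge)→4920, (A,nl_idx)→10320, (A,merge)→11670, (D,nl)→48960 …(+1); best=4400 via (D,hash)
  {BCD}: card=8000; try (C,hash)→3440, (D,hash)→5280, (C,merge)→10960, (D,merge)→11880, (C,nl_idx)→15120, (C,nl)→65520 …(+1); best=3440 via (C,hash)
  {ABCD}: card=24000; try (D,hash)→7920, (C,hash)→7920, (A,hash)→13840, (D,merge)→35320, (C,merge)→36240, (C,nl_idx)→45200 …(+5); best=7920 via (D,hash)

cost=7920; order=B,A,C,D; methods=nl_idx,hash,hash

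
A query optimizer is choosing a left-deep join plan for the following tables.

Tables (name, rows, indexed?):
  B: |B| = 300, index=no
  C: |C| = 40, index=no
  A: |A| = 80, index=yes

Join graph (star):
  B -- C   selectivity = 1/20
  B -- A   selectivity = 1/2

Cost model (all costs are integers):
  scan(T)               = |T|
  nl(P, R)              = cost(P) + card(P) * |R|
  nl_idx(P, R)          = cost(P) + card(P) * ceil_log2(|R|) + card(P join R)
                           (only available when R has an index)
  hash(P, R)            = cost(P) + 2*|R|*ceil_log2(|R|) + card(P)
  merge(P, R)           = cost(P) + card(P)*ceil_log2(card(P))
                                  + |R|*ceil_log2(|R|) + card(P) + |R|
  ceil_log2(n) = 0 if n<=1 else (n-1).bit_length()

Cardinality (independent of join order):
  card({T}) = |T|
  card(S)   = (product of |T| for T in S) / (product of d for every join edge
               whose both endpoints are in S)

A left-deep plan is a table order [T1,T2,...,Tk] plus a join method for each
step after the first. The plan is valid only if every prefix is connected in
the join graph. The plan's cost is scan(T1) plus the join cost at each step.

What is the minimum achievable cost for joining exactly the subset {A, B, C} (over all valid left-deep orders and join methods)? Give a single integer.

2800

Selinger DP over subsets of {A,B,C}:
  {B}: scan cost=300, card=300
  {C}: scan cost=40, card=40
  {A}: scan cost=80, card=80
  {BC}: card=600; try (C,hash)→1080, (B,merge)→3320, (C,merge)→3580, (B,hash)→5480, (B,nl)→12040, (C,nl)→12300; best=1080 via (C,hash)
  {AB}: card=12000; try (A,hash)→1720, (B,merge)→3720, (A,merge)→3940, (B,hash)→5560, (A,nl_idx)→14400, (B,nl)→24080 …(+1); best=1720 via (A,hash)
  {ABC}: card=24000; try (A,hash)→2800, (A,merge)→8320, (C,hash)→14200, (A,nl_idx)→29280, (A,nl)→49080, (C,merge)→182000 …(+1); best=2800 via (A,hash)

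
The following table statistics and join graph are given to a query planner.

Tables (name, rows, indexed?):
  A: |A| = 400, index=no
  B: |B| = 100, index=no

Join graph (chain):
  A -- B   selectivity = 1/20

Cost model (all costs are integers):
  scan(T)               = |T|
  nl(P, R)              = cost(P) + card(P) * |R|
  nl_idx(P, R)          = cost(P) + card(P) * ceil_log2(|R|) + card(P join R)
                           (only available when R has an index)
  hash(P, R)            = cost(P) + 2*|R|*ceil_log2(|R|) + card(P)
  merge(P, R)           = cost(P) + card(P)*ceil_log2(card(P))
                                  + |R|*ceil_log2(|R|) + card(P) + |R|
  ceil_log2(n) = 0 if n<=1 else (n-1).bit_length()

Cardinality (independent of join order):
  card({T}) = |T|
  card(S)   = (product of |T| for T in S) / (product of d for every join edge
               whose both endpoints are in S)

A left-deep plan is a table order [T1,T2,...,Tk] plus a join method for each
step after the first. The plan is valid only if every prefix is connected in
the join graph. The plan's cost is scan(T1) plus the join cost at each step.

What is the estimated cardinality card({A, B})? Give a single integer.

2000

Tables in S: A(400), B(100)
Edges inside S: A-B(d=20)
numerator = 400 * 100 = 40000
denominator = 20 = 20
card(S) = 40000 / 20 = 2000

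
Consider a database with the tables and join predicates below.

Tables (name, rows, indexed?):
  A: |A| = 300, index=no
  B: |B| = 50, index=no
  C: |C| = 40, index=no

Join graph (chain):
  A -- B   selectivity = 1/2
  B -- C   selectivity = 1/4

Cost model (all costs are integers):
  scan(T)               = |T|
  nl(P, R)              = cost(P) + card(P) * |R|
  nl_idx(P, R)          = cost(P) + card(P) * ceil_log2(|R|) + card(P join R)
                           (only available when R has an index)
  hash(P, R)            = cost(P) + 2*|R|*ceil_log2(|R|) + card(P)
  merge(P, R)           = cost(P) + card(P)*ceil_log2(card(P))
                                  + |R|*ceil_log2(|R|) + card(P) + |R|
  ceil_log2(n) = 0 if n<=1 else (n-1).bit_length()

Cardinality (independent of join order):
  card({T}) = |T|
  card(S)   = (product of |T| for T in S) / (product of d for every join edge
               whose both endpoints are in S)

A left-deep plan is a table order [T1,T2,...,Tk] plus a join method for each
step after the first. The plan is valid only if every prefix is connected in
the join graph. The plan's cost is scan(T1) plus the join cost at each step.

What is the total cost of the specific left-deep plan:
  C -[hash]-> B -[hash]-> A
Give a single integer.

step 1: scan C: cost=40, card=40
step 2: join B via hash
    card(P join B) = 40*50/(4) = 500
    cost = 40 + 2*50*6 + 40 = 680
step 3: join A via hash
    card(P join A) = 500*300/(2) = 75000
    cost = 680 + 2*300*9 + 500 = 6580

6580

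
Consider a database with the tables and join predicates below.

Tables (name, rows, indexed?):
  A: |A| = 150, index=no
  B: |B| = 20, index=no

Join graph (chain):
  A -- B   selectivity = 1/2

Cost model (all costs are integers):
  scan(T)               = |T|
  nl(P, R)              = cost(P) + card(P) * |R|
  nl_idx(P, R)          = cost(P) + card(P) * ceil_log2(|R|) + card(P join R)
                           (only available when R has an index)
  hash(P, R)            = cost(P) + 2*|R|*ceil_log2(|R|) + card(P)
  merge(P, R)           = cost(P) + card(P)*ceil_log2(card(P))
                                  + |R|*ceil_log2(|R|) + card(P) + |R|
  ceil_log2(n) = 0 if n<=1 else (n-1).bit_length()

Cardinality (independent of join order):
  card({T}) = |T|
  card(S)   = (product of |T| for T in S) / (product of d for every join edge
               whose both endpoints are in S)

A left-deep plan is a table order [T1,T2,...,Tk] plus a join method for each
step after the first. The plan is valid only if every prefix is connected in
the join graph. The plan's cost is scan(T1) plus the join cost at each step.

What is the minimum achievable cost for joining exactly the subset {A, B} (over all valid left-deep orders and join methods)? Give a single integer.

Selinger DP over subsets of {A,B}:
  {A}: scan cost=150, card=150
  {B}: scan cost=20, card=20
  {AB}: card=1500; try (B,hash)→500, (A,merge)→1490, (B,merge)→1620, (A,hash)→2440, (A,nl)→3020, (B,nl)→3150; best=500 via (B,hash)

500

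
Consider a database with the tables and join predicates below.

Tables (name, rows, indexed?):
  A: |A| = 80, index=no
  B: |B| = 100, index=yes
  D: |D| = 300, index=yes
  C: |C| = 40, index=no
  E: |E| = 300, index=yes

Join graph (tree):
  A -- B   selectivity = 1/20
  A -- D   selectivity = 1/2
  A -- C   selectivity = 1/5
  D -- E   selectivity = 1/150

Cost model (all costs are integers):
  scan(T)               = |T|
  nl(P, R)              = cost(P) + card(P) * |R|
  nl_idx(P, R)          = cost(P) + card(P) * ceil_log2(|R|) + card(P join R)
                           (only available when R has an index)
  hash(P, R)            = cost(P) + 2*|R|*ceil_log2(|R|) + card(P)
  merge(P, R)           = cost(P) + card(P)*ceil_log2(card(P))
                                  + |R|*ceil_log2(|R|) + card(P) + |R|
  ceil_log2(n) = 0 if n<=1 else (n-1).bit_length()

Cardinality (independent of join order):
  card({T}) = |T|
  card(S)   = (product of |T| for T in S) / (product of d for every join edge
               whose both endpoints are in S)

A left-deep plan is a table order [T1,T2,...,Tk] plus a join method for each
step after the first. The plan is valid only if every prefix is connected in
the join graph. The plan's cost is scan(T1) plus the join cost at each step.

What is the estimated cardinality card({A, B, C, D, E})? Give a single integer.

Tables in S: A(80), B(100), C(40), D(300), E(300)
Edges inside S: A-B(d=20), A-D(d=2), A-C(d=5), D-E(d=150)
numerator = 80 * 100 * 40 * 300 * 300 = 28800000000
denominator = 20 * 2 * 5 * 150 = 30000
card(S) = 28800000000 / 30000 = 960000

960000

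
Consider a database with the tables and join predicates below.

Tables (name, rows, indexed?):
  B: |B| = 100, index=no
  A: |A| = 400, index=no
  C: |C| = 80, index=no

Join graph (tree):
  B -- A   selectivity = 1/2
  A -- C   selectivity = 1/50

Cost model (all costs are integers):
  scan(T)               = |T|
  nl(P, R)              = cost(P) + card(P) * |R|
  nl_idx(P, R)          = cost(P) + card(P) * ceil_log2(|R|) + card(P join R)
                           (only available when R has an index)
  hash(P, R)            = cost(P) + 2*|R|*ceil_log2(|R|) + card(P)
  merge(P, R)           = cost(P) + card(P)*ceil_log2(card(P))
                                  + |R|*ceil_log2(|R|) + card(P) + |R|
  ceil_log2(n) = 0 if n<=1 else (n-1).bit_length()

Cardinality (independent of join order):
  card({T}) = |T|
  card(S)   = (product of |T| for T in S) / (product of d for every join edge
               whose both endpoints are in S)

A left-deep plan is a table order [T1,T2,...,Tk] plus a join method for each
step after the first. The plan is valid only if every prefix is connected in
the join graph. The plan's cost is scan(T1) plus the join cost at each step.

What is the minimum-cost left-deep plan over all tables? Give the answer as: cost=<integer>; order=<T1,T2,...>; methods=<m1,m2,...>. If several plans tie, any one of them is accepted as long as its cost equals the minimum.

cost=3960; order=A,C,B; methods=hash,hash

Selinger DP (subsets sized 1..n):
  {B}: scan cost=100, card=100
  {A}: scan cost=400, card=400
  {C}: scan cost=80, card=80
  {AB}: card=20000; try (B,hash)→2200, (A,merge)→4900, (B,merge)→5200, (A,hash)→7400, (A,nl)→40100, (B,nl)→40400; best=2200 via (B,hash)
  {AC}: card=640; try (C,hash)→1920, (A,merge)→4720, (C,merge)→5040, (A,hash)→7360, (A,nl)→32080, (C,nl)→32400; best=1920 via (C,hash)
  {ABC}: card=32000; try (B,hash)→3960, (B,merge)→9760, (C,hash)→23320, (B,nl)→65920, (C,merge)→322840, (C,nl)→1602200; best=3960 via (B,hash)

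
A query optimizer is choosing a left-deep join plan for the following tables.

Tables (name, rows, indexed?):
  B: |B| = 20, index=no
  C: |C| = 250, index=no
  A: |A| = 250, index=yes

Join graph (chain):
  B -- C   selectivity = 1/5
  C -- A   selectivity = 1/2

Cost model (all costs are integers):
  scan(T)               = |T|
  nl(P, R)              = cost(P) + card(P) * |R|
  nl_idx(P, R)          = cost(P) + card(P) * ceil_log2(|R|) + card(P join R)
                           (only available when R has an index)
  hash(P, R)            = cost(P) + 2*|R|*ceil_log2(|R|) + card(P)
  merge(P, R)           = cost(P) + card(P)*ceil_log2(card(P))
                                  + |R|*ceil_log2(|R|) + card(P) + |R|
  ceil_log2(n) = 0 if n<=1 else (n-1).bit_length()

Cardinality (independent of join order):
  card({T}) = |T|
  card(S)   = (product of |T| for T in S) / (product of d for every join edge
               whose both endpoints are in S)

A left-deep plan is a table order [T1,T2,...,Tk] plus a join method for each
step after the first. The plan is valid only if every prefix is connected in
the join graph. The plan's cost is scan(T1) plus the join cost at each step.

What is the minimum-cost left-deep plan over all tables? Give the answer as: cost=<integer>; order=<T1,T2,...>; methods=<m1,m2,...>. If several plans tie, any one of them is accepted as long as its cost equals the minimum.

Selinger DP (subsets sized 1..n):
  {B}: scan cost=20, card=20
  {C}: scan cost=250, card=250
  {A}: scan cost=250, card=250
  {BC}: card=1000; try (B,hash)→700, (C,merge)→2390, (B,merge)→2620, (C,hash)→4040, (C,nl)→5020, (B,nl)→5250; best=700 via (B,hash)
  {AC}: card=31250; try (C,hash)→4500, (A,hash)→4500, (C,merge)→4750, (A,merge)→4750, (A,nl_idx)→33500, (C,nl)→62750 …(+1); best=4500 via (C,hash)
  {ABC}: card=125000; try (A,hash)→5700, (A,merge)→13950, (B,hash)→35950, (A,nl_idx)→133700, (A,nl)→250700, (B,merge)→504620 …(+1); best=5700 via (A,hash)

cost=5700; order=C,B,A; methods=hash,hash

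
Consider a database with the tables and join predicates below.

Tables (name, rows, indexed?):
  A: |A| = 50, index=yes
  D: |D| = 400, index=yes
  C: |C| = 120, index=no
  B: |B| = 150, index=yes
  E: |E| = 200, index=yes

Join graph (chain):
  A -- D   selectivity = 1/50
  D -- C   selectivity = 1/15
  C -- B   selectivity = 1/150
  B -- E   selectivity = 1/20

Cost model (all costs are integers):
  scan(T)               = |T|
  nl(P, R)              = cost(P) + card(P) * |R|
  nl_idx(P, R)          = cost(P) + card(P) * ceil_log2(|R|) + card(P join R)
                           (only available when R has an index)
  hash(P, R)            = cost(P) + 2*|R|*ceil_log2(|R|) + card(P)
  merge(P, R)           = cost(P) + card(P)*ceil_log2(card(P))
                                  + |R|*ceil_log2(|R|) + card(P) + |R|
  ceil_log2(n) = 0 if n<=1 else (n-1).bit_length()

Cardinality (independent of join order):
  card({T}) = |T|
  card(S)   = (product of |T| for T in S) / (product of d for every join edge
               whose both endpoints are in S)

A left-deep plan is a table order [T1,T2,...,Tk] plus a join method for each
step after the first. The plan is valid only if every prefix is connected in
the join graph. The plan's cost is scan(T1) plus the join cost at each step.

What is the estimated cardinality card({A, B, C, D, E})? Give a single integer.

Tables in S: A(50), B(150), C(120), D(400), E(200)
Edges inside S: A-D(d=50), D-C(d=15), C-B(d=150), B-E(d=20)
numerator = 50 * 150 * 120 * 400 * 200 = 72000000000
denominator = 50 * 15 * 150 * 20 = 2250000
card(S) = 72000000000 / 2250000 = 32000

32000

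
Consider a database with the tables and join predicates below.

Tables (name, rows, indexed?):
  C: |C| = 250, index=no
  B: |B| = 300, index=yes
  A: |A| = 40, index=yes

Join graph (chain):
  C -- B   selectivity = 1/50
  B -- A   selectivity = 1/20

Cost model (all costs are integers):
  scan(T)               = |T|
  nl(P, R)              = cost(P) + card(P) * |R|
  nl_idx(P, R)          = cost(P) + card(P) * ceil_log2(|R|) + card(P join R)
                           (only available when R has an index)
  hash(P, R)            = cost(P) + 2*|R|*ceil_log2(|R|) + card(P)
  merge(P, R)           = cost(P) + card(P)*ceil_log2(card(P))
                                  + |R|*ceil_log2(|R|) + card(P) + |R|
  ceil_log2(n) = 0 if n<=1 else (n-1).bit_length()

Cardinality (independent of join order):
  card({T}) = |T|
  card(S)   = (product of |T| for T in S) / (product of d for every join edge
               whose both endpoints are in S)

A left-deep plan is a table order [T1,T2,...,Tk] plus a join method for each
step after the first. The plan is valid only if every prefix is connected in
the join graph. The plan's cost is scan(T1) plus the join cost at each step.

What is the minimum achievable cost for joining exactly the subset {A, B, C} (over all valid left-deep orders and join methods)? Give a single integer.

Selinger DP over subsets of {A,B,C}:
  {C}: scan cost=250, card=250
  {B}: scan cost=300, card=300
  {A}: scan cost=40, card=40
  {BC}: card=1500; try (B,nl_idx)→4000, (C,hash)→4600, (B,merge)→5500, (C,merge)→5550, (B,hash)→5900, (B,nl)→75250 …(+1); best=4000 via (B,nl_idx)
  {AB}: card=600; try (B,nl_idx)→1000, (A,hash)→1080, (A,nl_idx)→2700, (B,merge)→3320, (A,merge)→3580, (B,hash)→5480 …(+2); best=1000 via (B,nl_idx)
  {ABC}: card=3000; try (C,hash)→5600, (A,hash)→5980, (C,merge)→9850, (A,nl_idx)→16000, (A,merge)→22280, (A,nl)→64000 …(+1); best=5600 via (C,hash)

5600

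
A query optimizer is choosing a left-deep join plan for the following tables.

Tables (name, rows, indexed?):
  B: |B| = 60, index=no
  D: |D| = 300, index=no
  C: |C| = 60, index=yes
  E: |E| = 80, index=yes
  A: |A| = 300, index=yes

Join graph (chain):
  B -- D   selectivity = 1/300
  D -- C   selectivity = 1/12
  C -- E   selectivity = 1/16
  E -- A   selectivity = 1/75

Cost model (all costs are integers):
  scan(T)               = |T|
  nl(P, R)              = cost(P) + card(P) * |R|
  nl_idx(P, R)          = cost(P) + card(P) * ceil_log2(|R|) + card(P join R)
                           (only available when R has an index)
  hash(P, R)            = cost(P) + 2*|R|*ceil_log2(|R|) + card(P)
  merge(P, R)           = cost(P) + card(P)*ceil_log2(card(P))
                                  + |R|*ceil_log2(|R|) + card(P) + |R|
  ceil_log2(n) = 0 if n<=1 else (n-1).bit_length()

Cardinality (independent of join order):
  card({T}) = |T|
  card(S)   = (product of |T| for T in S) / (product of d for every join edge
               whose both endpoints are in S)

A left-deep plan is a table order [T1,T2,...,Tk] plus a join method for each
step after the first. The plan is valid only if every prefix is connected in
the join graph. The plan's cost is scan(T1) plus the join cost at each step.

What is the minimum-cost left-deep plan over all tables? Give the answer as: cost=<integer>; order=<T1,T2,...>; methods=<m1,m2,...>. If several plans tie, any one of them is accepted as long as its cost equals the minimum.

cost=10300; order=D,B,C,E,A; methods=hash,nl_idx,hash,hash

Selinger DP (subsets sized 1..n):
  {B}: scan cost=60, card=60
  {D}: scan cost=300, card=300
  {C}: scan cost=60, card=60
  {E}: scan cost=80, card=80
  {A}: scan cost=300, card=300
  {BD}: card=60; try (B,hash)→1320, (D,merge)→3480, (B,merge)→3720, (D,hash)→5520, (D,nl)→18060, (B,nl)→18300; best=1320 via (B,hash)
  {CD}: card=1500; try (C,hash)→1320, (D,merge)→3480, (C,nl_idx)→3600, (C,merge)→3720, (D,hash)→5520, (D,nl)→18060 …(+1); best=1320 via (C,hash)
  {CE}: card=300; try (E,nl_idx)→780, (C,nl_idx)→860, (C,hash)→880, (E,merge)→1120, (C,merge)→1140, (E,hash)→1240 …(+2); best=780 via (E,nl_idx)
  {AE}: card=320; try (A,nl_idx)→1120, (E,hash)→1720, (E,nl_idx)→2720, (A,merge)→3720, (E,merge)→3940, (A,hash)→5560 …(+2); best=1120 via (A,nl_idx)
  {BCD}: card=300; try (C,nl_idx)→1980, (C,hash)→2100, (C,merge)→2160, (B,hash)→3540, (C,nl)→4920, (B,merge)→19740 …(+1); best=1980 via (C,nl_idx)
  {CDE}: card=7500; try (E,hash)→3940, (D,hash)→6480, (D,merge)→6780, (E,nl_idx)→19320, (E,merge)→19960, (D,nl)→90780 …(+1); best=3940 via (E,hash)
  {ACE}: card=1200; try (C,hash)→2160, (C,nl_idx)→4240, (A,nl_idx)→4680, (C,merge)→4740, (A,hash)→6480, (A,merge)→6780 …(+2); best=2160 via (C,hash)
  {BCDE}: card=1500; try (E,hash)→3400, (E,nl_idx)→5580, (E,merge)→5620, (B,hash)→12160, (E,nl)→25980, (B,merge)→109360 …(+1); best=3400 via (E,hash)
  {ACDE}: card=30000; try (D,hash)→8760, (A,hash)→16840, (D,merge)→19560, (A,nl_idx)→101440, (A,merge)→111940, (D,nl)→362160 …(+1); best=8760 via (D,hash)
  {ABCDE}: card=6000; try (A,hash)→10300, (A,nl_idx)→22900, (A,merge)→24400, (B,hash)→39480, (A,nl)→453400, (B,merge)→489180 …(+1); best=10300 via (A,hash)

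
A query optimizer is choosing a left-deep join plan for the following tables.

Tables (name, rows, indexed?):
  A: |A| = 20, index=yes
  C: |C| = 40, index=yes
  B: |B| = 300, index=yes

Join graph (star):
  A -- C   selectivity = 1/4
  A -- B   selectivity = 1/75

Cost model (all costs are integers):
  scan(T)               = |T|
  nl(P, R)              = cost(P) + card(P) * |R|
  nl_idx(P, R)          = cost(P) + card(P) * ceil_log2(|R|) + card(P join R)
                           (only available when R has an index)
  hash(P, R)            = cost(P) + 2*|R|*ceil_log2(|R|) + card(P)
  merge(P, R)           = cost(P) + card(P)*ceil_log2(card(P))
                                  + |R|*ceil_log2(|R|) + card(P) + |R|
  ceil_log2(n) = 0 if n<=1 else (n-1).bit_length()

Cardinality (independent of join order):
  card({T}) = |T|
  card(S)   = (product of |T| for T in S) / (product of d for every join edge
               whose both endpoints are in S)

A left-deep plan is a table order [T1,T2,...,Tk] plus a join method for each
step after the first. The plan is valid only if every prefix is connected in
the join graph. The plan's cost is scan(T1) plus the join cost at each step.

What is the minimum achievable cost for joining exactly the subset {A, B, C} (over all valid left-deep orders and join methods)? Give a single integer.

840

Selinger DP over subsets of {A,B,C}:
  {A}: scan cost=20, card=20
  {C}: scan cost=40, card=40
  {B}: scan cost=300, card=300
  {AC}: card=200; try (A,hash)→280, (C,nl_idx)→340, (C,merge)→420, (A,merge)→440, (A,nl_idx)→440, (C,hash)→520 …(+2); best=280 via (A,hash)
  {AB}: card=80; try (B,nl_idx)→280, (A,hash)→800, (A,nl_idx)→1880, (B,merge)→3140, (A,merge)→3420, (B,hash)→5440 …(+2); best=280 via (B,nl_idx)
  {ABC}: card=800; try (C,hash)→840, (C,merge)→1200, (C,nl_idx)→1560, (B,nl_idx)→2880, (C,nl)→3480, (B,merge)→5080 …(+2); best=840 via (C,hash)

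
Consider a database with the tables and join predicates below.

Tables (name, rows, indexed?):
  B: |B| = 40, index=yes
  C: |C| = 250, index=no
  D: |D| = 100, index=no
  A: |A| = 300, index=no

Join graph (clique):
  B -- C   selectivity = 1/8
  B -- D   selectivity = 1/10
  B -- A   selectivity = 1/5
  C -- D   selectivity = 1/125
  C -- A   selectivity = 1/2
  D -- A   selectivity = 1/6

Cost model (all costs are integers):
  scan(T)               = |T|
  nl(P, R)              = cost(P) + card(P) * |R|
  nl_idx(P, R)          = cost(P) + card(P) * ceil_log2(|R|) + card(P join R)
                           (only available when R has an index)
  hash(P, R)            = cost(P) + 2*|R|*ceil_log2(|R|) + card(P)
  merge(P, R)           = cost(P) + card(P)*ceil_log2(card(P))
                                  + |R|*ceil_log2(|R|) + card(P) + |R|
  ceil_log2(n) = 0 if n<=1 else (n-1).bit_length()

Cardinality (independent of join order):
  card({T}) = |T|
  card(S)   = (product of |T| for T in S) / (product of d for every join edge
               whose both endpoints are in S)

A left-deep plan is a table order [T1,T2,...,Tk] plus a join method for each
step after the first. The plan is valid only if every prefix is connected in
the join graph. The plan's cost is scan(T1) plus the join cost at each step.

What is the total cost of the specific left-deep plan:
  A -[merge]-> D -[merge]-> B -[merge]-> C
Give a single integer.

step 1: scan A: cost=300, card=300
step 2: join D via merge
    card(P join D) = 300*100/(6) = 5000
    cost = 300 + 300*9 + 100*7 + 300 + 100 = 4100
step 3: join B via merge
    card(P join B) = 5000*40/(10*5) = 4000
    cost = 4100 + 5000*13 + 40*6 + 5000 + 40 = 74380
step 4: join C via merge
    card(P join C) = 4000*250/(8*125*2) = 500
    cost = 74380 + 4000*12 + 250*8 + 4000 + 250 = 128630

128630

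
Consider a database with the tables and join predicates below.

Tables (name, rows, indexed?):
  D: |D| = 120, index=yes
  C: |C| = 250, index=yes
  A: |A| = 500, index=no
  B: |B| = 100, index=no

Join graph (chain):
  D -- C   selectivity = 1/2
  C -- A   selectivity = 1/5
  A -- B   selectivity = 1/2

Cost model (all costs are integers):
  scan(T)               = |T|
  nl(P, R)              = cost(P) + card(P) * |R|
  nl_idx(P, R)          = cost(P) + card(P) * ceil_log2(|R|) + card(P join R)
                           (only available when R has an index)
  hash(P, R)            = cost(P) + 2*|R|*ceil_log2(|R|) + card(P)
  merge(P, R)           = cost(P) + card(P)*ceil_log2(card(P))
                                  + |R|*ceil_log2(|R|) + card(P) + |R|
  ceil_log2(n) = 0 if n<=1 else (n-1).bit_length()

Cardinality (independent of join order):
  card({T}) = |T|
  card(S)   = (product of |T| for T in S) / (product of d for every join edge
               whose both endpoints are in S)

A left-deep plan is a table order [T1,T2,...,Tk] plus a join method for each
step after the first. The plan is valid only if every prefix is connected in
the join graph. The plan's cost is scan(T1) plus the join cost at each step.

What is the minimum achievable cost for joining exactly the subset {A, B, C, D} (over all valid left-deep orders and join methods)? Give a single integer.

1283080

Selinger DP over subsets of {A,B,C,D}:
  {D}: scan cost=120, card=120
  {C}: scan cost=250, card=250
  {A}: scan cost=500, card=500
  {B}: scan cost=100, card=100
  {CD}: card=15000; try (D,hash)→2180, (C,merge)→3330, (D,merge)→3460, (C,hash)→4240, (C,nl_idx)→16080, (D,nl_idx)→17000 …(+2); best=2180 via (D,hash)
  {AC}: card=25000; try (C,hash)→5000, (A,merge)→7500, (C,merge)→7750, (A,hash)→9500, (C,nl_idx)→29500, (A,nl)→125250 …(+1); best=5000 via (C,hash)
  {AB}: card=25000; try (B,hash)→2400, (A,merge)→5900, (B,merge)→6300, (A,hash)→9200, (A,nl)→50100, (B,nl)→50500; best=2400 via (B,hash)
  {ACD}: card=1500000; try (A,hash)→26180, (D,hash)→31680, (A,merge)→232180, (D,merge)→405960, (D,nl_idx)→1680000, (D,nl)→3005000 …(+1); best=26180 via (A,hash)
  {ABC}: card=1250000; try (C,hash)→31400, (B,hash)→31400, (C,merge)→404650, (B,merge)→405800, (C,nl_idx)→1452400, (B,nl)→2505000 …(+1); best=31400 via (C,hash)
  {ABCD}: card=75000000; try (D,hash)→1283080, (B,hash)→1527580, (D,merge)→27532360, (B,merge)→33026980, (D,nl_idx)→83781400, (B,nl)→150026180 …(+1); best=1283080 via (D,hash)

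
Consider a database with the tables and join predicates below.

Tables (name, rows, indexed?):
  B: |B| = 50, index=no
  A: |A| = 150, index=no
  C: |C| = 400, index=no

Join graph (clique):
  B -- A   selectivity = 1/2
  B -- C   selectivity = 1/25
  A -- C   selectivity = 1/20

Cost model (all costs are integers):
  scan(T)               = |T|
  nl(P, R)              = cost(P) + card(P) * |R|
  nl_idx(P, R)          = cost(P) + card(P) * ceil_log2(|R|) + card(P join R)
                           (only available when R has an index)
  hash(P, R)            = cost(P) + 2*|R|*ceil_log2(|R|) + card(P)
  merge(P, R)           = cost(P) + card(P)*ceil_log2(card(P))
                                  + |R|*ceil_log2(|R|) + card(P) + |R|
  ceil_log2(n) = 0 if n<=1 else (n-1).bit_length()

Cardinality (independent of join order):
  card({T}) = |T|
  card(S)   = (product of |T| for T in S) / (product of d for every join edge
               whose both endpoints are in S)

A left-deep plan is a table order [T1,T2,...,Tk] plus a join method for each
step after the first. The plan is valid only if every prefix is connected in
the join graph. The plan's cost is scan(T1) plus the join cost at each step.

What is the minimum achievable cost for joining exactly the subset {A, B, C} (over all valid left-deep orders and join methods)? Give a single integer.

Selinger DP over subsets of {A,B,C}:
  {B}: scan cost=50, card=50
  {A}: scan cost=150, card=150
  {C}: scan cost=400, card=400
  {AB}: card=3750; try (B,hash)→900, (A,merge)→1750, (B,merge)→1850, (A,hash)→2500, (A,nl)→7550, (B,nl)→7650; best=900 via (B,hash)
  {BC}: card=800; try (B,hash)→1400, (C,merge)→4400, (B,merge)→4750, (C,hash)→7300, (C,nl)→20050, (B,nl)→20400; best=1400 via (B,hash)
  {AC}: card=3000; try (A,hash)→3200, (C,merge)→5500, (A,merge)→5750, (C,hash)→7500, (C,nl)→60150, (A,nl)→60400; best=3200 via (A,hash)
  {ABC}: card=3000; try (A,hash)→4600, (B,hash)→6800, (A,merge)→11550, (C,hash)→11850, (B,merge)→42550, (C,merge)→53650 …(+3); best=4600 via (A,hash)

4600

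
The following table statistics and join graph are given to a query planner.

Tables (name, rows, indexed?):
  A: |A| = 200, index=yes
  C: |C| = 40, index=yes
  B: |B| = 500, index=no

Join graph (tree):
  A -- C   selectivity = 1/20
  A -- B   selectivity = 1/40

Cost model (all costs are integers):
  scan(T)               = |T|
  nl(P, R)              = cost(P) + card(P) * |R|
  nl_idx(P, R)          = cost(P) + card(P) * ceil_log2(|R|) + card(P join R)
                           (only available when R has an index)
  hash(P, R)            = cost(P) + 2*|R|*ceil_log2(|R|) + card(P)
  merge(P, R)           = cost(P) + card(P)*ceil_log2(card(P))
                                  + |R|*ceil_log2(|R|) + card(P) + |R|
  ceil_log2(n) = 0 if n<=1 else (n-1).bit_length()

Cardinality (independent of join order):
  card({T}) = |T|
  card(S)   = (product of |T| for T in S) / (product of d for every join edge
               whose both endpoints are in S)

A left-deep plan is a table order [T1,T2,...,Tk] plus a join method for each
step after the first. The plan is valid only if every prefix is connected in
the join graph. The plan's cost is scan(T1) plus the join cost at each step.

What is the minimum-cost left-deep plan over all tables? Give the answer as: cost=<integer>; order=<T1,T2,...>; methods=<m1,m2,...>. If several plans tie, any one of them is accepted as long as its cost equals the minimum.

Selinger DP (subsets sized 1..n):
  {A}: scan cost=200, card=200
  {C}: scan cost=40, card=40
  {B}: scan cost=500, card=500
  {AC}: card=400; try (A,nl_idx)→760, (C,hash)→880, (C,nl_idx)→1800, (A,merge)→2120, (C,merge)→2280, (A,hash)→3280 …(+2); best=760 via (A,nl_idx)
  {AB}: card=2500; try (A,hash)→4200, (B,merge)→7000, (A,nl_idx)→7000, (A,merge)→7300, (B,hash)→9400, (B,nl)→100200 …(+1); best=4200 via (A,hash)
  {ABC}: card=5000; try (C,hash)→7180, (B,merge)→9760, (B,hash)→10160, (C,nl_idx)→24200, (C,merge)→36980, (C,nl)→104200 …(+1); best=7180 via (C,hash)

cost=7180; order=B,A,C; methods=hash,hash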